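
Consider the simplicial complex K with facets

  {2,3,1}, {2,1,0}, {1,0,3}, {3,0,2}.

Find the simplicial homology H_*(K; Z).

Order the vertices as 0 < 1 < 2 < 3. Listing each simplex with vertices in this order, K has dimension 2 with simplices:

  0-simplices (4): [0], [1], [2], [3]
  1-simplices (6): [0,1], [0,2], [0,3], [1,2], [1,3], [2,3]
  2-simplices (4): [0,1,2], [0,1,3], [0,2,3], [1,2,3]

Hence C_0 ≅ Z^4, C_1 ≅ Z^6, C_2 ≅ Z^4.

The boundary map ∂_1: C_1 → C_0 is given by ∂[p,q] = [q] − [p]. For instance
  ∂[1,3] = [3] − [1].
As a 4×6 matrix over Z this has rank 3, with invariant factors (1,1,1).

Boundary ∂_2: C_2 → C_1 sends each 2-simplex [p,q,r] to [q,r] − [p,r] + [p,q]. For instance
  ∂[1,2,3] = [2,3] − [1,3] + [1,2],
  ∂[0,1,3] = [1,3] − [0,3] + [0,1].
As a 6×4 matrix over Z this has rank 3, with invariant factors (1,1,1).

Reading off H_k = ker ∂_k / im ∂_{k+1}:

  H_0: rank C_0 − rank ∂_1 = 4 − 3 = 1, and the invariant factors of ∂_1 are all 1, so H_0 = Z.
  H_1: rank ker ∂_1 − rank ∂_2 = (6 − 3) − 3 = 0, and the invariant factors of ∂_2 are all 1, so H_1 = 0.
  H_2: rank ker ∂_2 − rank ∂_3 = (4 − 3) − 0 = 1, and there is no ∂_3, so H_2 = Z.

H_0 = Z,  H_1 = 0,  H_2 = Z.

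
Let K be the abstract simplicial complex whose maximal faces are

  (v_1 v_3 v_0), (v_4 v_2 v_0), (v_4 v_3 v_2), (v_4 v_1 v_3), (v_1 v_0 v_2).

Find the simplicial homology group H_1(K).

H_1 = Z.

K has 5 vertices, 10 edges, 5 triangles.
rank ∂_1 = 4, rank ∂_2 = 5 ⇒ b_1 = 10 − 4 − 5 = 1; all invariant factors of ∂_2 are 1 so no torsion. So H_1 ≅ Z.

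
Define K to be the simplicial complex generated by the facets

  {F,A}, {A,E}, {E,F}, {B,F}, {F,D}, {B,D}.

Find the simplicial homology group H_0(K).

Order the vertices as A < B < D < E < F. Listing each simplex with vertices in this order, K has dimension 1 with simplices:

  0-simplices (5): A, B, D, E, F
  1-simplices (6): AE, AF, BD, BF, DF, EF

Hence C_0 ≅ Z^5, C_1 ≅ Z^6.

∂_1: C_1 → C_0 maps an edge to its endpoints' difference, ∂[p,q] = q − p.
This gives a 5×6 integer matrix of rank 4; reducing to Smith normal form yields diagonal entries (1,1,1,1).

Computing H_k = (kernel of ∂_k) / (image of ∂_{k+1}):

  H_0: rank C_0 − rank ∂_1 = 5 − 4 = 1, and the invariant factors of ∂_1 are all 1, so H_0 = Z.

H_0 = Z.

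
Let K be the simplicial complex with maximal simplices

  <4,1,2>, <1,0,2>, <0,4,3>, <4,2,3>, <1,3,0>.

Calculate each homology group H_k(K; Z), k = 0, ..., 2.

Order the vertices as 0 < 1 < 2 < 3 < 4. Listing each simplex with vertices in this order, K has dimension 2 with simplices:

  0-simplices (5): [0], [1], [2], [3], [4]
  1-simplices (10): [0,1], [0,2], [0,3], [0,4], [1,2], [1,3], [1,4], [2,3], [2,4], [3,4]
  2-simplices (5): [0,1,2], [0,1,3], [0,3,4], [1,2,4], [2,3,4]

Hence C_0 ≅ Z^5, C_1 ≅ Z^10, C_2 ≅ Z^5.

∂_1: C_1 → C_0 sends each edge [p,q] (with p < q) to q − p. For instance
  ∂[2,3] = [3] − [2].
This gives a 5×10 integer matrix of rank 4; reducing to Smith normal form yields diagonal entries (1,1,1,1).

Boundary ∂_2: C_2 → C_1 maps a triangle to the signed sum of its edges. For instance
  ∂[0,3,4] = [3,4] − [0,4] + [0,3],
  ∂[2,3,4] = [3,4] − [2,4] + [2,3].
The resulting 10×5 matrix has rank 5, and its Smith normal form has invariant factors (1,1,1,1,1).

Computing H_k = (kernel of ∂_k) / (image of ∂_{k+1}):

  H_0: rank C_0 − rank ∂_1 = 5 − 4 = 1, and the invariant factors of ∂_1 are all 1, so H_0 = Z.
  H_1: rank ker ∂_1 − rank ∂_2 = (10 − 4) − 5 = 1, and the invariant factors of ∂_2 are all 1, so H_1 = Z.
  H_2: rank ker ∂_2 − rank ∂_3 = (5 − 5) − 0 = 0, and there is no ∂_3, so H_2 = 0.

As a check, the Euler characteristic is 5 − 10 + 5 = 0, which agrees with 1 − 1 + 0 = 0.

H_0 ≅ Z,  H_1 ≅ Z,  H_2 = 0.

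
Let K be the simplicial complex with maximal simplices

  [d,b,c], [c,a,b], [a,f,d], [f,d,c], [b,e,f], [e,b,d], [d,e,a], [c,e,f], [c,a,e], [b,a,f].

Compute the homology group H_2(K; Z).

H_2 ≅ 0.

Fix the vertex order a < b < c < d < e < f and write every simplex with vertices in increasing order. Then dim K = 2 and the simplices of K are:

  0-simplices (6): a, b, c, d, e, f
  1-simplices (15): ab, ac, ad, ae, af, bc, bd, be, bf, cd, ce, cf, de, df, ef
  2-simplices (10): abc, abf, ace, ade, adf, bcd, bde, bef, cdf, cef

Hence C_0 ≅ Z^6, C_1 ≅ Z^15, C_2 ≅ Z^10.

Boundary ∂_1: C_1 → C_0 sends each edge [p,q] (with p < q) to q − p. For instance
  ∂ef = f − e.
As a 6×15 matrix over Z this has rank 5, with invariant factors (1,1,1,1,1).

∂_2: C_2 → C_1 acts by ∂[p,q,r] = [q,r] − [p,r] + [p,q]. For instance
  ∂bcd = cd − bd + bc,
  ∂ade = de − ae + ad.
The resulting 15×10 matrix has rank 10, and its Smith normal form has invariant factors (1,1,1,1,1,1,1,1,1,2).

Computing H_k = (kernel of ∂_k) / (image of ∂_{k+1}):

  H_2: rank ker ∂_2 − rank ∂_3 = (10 − 10) − 0 = 0, and there is no ∂_3, so H_2 = 0.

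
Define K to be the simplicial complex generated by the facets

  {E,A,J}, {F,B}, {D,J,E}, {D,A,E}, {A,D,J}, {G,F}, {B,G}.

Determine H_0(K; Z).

Fix the vertex order A < B < D < E < F < G < J and write every simplex with vertices in increasing order. Then dim K = 2 and the simplices of K are:

  0-simplices (7): A, B, D, E, F, G, J
  1-simplices (9): AD, AE, AJ, BF, BG, DE, DJ, EJ, FG
  2-simplices (4): ADE, ADJ, AEJ, DEJ

Hence C_0 ≅ Z^7, C_1 ≅ Z^9, C_2 ≅ Z^4.

Boundary ∂_1: C_1 → C_0 maps an edge to its endpoints' difference, ∂[p,q] = q − p.
The 7×9 boundary matrix has rank 5 and Smith normal form diag(1,1,1,1,1).

Boundary ∂_2: C_2 → C_1 acts by ∂[p,q,r] = [q,r] − [p,r] + [p,q]. For instance
  ∂DEJ = EJ − DJ + DE,
  ∂ADJ = DJ − AJ + AD.
As a 9×4 matrix over Z this has rank 3, with invariant factors (1,1,1).

Computing H_k = (kernel of ∂_k) / (image of ∂_{k+1}):

  H_0: rank C_0 − rank ∂_1 = 7 − 5 = 2, and the invariant factors of ∂_1 are all 1, so H_0 ≅ Z^2.

H_0 = Z^2.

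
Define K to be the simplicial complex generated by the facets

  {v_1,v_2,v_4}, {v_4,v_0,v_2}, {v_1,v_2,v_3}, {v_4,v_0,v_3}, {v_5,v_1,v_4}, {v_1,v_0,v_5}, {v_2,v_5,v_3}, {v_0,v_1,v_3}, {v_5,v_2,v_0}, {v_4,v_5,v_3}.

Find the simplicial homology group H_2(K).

Order the vertices as v_0 < v_1 < v_2 < v_3 < v_4 < v_5. Listing each simplex with vertices in this order, K has dimension 2 with simplices:

  0-simplices (6): [v_0], [v_1], [v_2], [v_3], [v_4], [v_5]
  1-simplices (15): (15 of them)
  2-simplices (10): [v_0,v_1,v_3], [v_0,v_1,v_5], [v_0,v_2,v_4], [v_0,v_2,v_5], [v_0,v_3,v_4], [v_1,v_2,v_3], [v_1,v_2,v_4], [v_1,v_4,v_5], [v_2,v_3,v_5], [v_3,v_4,v_5]

giving chain groups C_0 ≅ Z^6, C_1 ≅ Z^15, C_2 ≅ Z^10.

The boundary map ∂_1: C_1 → C_0 sends each edge [p,q] (with p < q) to q − p.
The resulting 6×15 matrix has rank 5, and its Smith normal form has invariant factors (1,1,1,1,1).

Boundary ∂_2: C_2 → C_1 acts by ∂[p,q,r] = [q,r] − [p,r] + [p,q]. For instance
  ∂[v_0,v_1,v_5] = [v_1,v_5] − [v_0,v_5] + [v_0,v_1],
  ∂[v_1,v_2,v_4] = [v_2,v_4] − [v_1,v_4] + [v_1,v_2].
The resulting 15×10 matrix has rank 10, and its Smith normal form has invariant factors (1,1,1,1,1,1,1,1,1,2).

From H_k ≅ ker(∂_k) / im(∂_{k+1}) we obtain:

  H_2: rank ker ∂_2 − rank ∂_3 = (10 − 10) − 0 = 0, and there is no ∂_3, so H_2 = 0.

H_2 = 0.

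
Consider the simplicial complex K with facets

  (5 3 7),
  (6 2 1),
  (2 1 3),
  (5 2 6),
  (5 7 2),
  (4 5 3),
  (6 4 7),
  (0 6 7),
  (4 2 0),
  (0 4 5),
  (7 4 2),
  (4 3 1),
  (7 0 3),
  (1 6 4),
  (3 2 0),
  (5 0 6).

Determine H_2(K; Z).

H_2 = Z.

Take the total order 0 < 1 < 2 < 3 < 4 < 5 < 6 < 7 on the vertex set. Then K (dimension 2) consists of the simplices:

  0-simplices (8): [0], [1], [2], [3], [4], [5], [6], [7]
  1-simplices (24): (24 of them)
  2-simplices (16): [0,2,3], [0,2,4], [0,3,7], [0,4,5], [0,5,6], [0,6,7], [1,2,3], [1,2,6], [1,3,4], [1,4,6], [2,4,7], [2,5,6], [2,5,7], [3,4,5], [3,5,7], [4,6,7]

so the chain groups are C_0 ≅ Z^8, C_1 ≅ Z^24, C_2 ≅ Z^16.

Boundary ∂_1: C_1 → C_0 sends each edge [p,q] (with p < q) to q − p.
The 8×24 boundary matrix has rank 7 and Smith normal form diag(1,1,1,1,1,1,1).

The boundary map ∂_2: C_2 → C_1 acts by ∂[p,q,r] = [q,r] − [p,r] + [p,q]. For instance
  ∂[2,5,7] = [5,7] − [2,7] + [2,5],
  ∂[0,3,7] = [3,7] − [0,7] + [0,3].
This gives a 24×16 integer matrix of rank 15; reducing to Smith normal form yields diagonal entries (1,1,1,1,1,1,1,1,1,1,1,1,1,1,1).

Reading off H_k = ker ∂_k / im ∂_{k+1}:

  H_2: rank ker ∂_2 − rank ∂_3 = (16 − 15) − 0 = 1, and there is no ∂_3, so H_2 = Z.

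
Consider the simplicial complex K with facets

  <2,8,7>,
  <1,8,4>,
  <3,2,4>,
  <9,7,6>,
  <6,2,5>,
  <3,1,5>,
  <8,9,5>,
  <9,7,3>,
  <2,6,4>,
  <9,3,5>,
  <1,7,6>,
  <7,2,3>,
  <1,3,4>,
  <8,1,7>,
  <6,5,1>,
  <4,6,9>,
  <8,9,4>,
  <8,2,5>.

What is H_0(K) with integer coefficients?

Order the vertices as 1 < 2 < 3 < 4 < 5 < 6 < 7 < 8 < 9. Listing each simplex with vertices in this order, K has dimension 2 with simplices:

  0-simplices (9): [1], [2], [3], [4], [5], [6], [7], [8], [9]
  1-simplices (27): (27 of them)
  2-simplices (18): [1,3,4], [1,3,5], [1,4,8], [1,5,6], [1,6,7], [1,7,8], [2,3,4], [2,3,7], [2,4,6], [2,5,6], [2,5,8], [2,7,8], [3,5,9], [3,7,9], [4,6,9], [4,8,9], [5,8,9], [6,7,9]

Hence C_0 ≅ Z^9, C_1 ≅ Z^27, C_2 ≅ Z^18.

The boundary map ∂_1: C_1 → C_0 maps an edge to its endpoints' difference, ∂[p,q] = q − p. For instance
  ∂[6,9] = [9] − [6].
This gives a 9×27 integer matrix of rank 8; reducing to Smith normal form yields diagonal entries (1,1,1,1,1,1,1,1).

The boundary map ∂_2: C_2 → C_1 acts by ∂[p,q,r] = [q,r] − [p,r] + [p,q]. For instance
  ∂[6,7,9] = [7,9] − [6,9] + [6,7],
  ∂[2,3,4] = [3,4] − [2,4] + [2,3].
The resulting 27×18 matrix has rank 17, and its Smith normal form has invariant factors (1,1,1,1,1,1,1,1,1,1,1,1,1,1,1,1,1).

Now H_k = ker ∂_k / im ∂_{k+1}, so:

  H_0: rank C_0 − rank ∂_1 = 9 − 8 = 1, and the invariant factors of ∂_1 are all 1, so H_0 ≅ Z.

H_0 = Z.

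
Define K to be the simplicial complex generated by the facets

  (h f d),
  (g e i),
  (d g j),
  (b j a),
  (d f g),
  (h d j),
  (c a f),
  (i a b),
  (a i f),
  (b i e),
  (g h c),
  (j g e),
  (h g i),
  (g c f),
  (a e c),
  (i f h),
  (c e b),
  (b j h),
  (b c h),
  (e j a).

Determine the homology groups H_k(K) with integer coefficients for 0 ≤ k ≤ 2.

Fix the vertex order a < b < c < d < e < f < g < h < i < j and write every simplex with vertices in increasing order. Then dim K = 2 and the simplices of K are:

  0-simplices (10): a, b, c, d, e, f, g, h, i, j
  1-simplices (30): ab, ac, ae, af, ai, aj, bc, be, bh, bi, bj, ce, cf, cg, ch, df, dg, dh, dj, eg, ei, ej, fg, fh, fi, gh, gi, gj, hi, hj
  2-simplices (20): abi, abj, ace, acf, aej, afi, bce, bch, bei, bhj, cfg, cgh, dfg, dfh, dgj, dhj, egi, egj, fhi, ghi

giving chain groups C_0 ≅ Z^10, C_1 ≅ Z^30, C_2 ≅ Z^20.

∂_1: C_1 → C_0 maps an edge to its endpoints' difference, ∂[p,q] = q − p.
This gives a 10×30 integer matrix of rank 9; reducing to Smith normal form yields diagonal entries (1,1,1,1,1,1,1,1,1).

The boundary map ∂_2: C_2 → C_1 sends each 2-simplex [p,q,r] to [q,r] − [p,r] + [p,q]. For instance
  ∂cgh = gh − ch + cg,
  ∂fhi = hi − fi + fh.
As a 30×20 matrix over Z this has rank 20, with invariant factors (1,1,1,1,1,1,1,1,1,1,1,1,1,1,1,1,1,1,1,2).

From H_k ≅ ker(∂_k) / im(∂_{k+1}) we obtain:

  H_0: rank C_0 − rank ∂_1 = 10 − 9 = 1, and the invariant factors of ∂_1 are all 1, so H_0 = Z.
  H_1: rank ker ∂_1 − rank ∂_2 = (30 − 9) − 20 = 1, and ∂_2 has invariant factor 2 > 1, so H_1 = Z ⊕ Z/2.
  H_2: rank ker ∂_2 − rank ∂_3 = (20 − 20) − 0 = 0, and there is no ∂_3, so H_2 = 0.

As a check, the Euler characteristic is 10 − 30 + 20 = 0, which agrees with 1 − 1 + 0 = 0.
(K is a triangulation of the Klein bottle.)

H_0 = Z,  H_1 = Z ⊕ Z/2,  H_2 = 0.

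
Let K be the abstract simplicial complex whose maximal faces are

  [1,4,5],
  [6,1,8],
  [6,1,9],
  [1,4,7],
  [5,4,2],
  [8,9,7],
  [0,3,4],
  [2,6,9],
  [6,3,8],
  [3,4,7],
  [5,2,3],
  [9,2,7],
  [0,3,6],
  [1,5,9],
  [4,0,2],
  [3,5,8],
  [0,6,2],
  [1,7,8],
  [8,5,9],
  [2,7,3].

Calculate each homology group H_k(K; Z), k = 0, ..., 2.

Fix the vertex order 0 < 1 < 2 < 3 < 4 < 5 < 6 < 7 < 8 < 9 and write every simplex with vertices in increasing order. Then dim K = 2 and the simplices of K are:

  0-simplices (10): [0], [1], [2], [3], [4], [5], [6], [7], [8], [9]
  1-simplices (30): (30 of them)
  2-simplices (20): (20 of them)

so the chain groups are C_0 ≅ Z^10, C_1 ≅ Z^30, C_2 ≅ Z^20.

∂_1: C_1 → C_0 maps an edge to its endpoints' difference, ∂[p,q] = q − p. For instance
  ∂[0,2] = [2] − [0].
This gives a 10×30 integer matrix of rank 9; reducing to Smith normal form yields diagonal entries (1,1,1,1,1,1,1,1,1).

The boundary map ∂_2: C_2 → C_1 maps a triangle to the signed sum of its edges. For instance
  ∂[0,2,6] = [2,6] − [0,6] + [0,2],
  ∂[2,3,5] = [3,5] − [2,5] + [2,3].
The resulting 30×20 matrix has rank 20, and its Smith normal form has invariant factors (1,1,1,1,1,1,1,1,1,1,1,1,1,1,1,1,1,1,1,2).

From H_k ≅ ker(∂_k) / im(∂_{k+1}) we obtain:

  H_0: rank C_0 − rank ∂_1 = 10 − 9 = 1, and the invariant factors of ∂_1 are all 1, so H_0 ≅ Z.
  H_1: rank ker ∂_1 − rank ∂_2 = (30 − 9) − 20 = 1, and ∂_2 has invariant factor 2 > 1, so H_1 ≅ Z × Z/2.
  H_2: rank ker ∂_2 − rank ∂_3 = (20 − 20) − 0 = 0, and there is no ∂_3, so H_2 ≅ 0.

As a check, the Euler characteristic is 10 − 30 + 20 = 0, which agrees with 1 − 1 + 0 = 0.

H_0 = Z,  H_1 = Z × Z/2,  H_2 = 0.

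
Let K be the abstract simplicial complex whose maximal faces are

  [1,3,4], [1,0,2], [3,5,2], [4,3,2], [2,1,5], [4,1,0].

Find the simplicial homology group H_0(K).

H_0 ≅ Z.

Take the total order 0 < 1 < 2 < 3 < 4 < 5 on the vertex set. Then K (dimension 2) consists of the simplices:

  0-simplices (6): [0], [1], [2], [3], [4], [5]
  1-simplices (12): [0,1], [0,2], [0,4], [1,2], [1,3], [1,4], [1,5], [2,3], [2,4], [2,5], [3,4], [3,5]
  2-simplices (6): [0,1,2], [0,1,4], [1,2,5], [1,3,4], [2,3,4], [2,3,5]

so the chain groups are C_0 ≅ Z^6, C_1 ≅ Z^12, C_2 ≅ Z^6.

Boundary ∂_1: C_1 → C_0 sends each edge [p,q] (with p < q) to q − p. For instance
  ∂[0,1] = [1] − [0].
The 6×12 boundary matrix has rank 5 and Smith normal form diag(1,1,1,1,1).

The boundary map ∂_2: C_2 → C_1 acts by ∂[p,q,r] = [q,r] − [p,r] + [p,q]. For instance
  ∂[2,3,5] = [3,5] − [2,5] + [2,3],
  ∂[0,1,2] = [1,2] − [0,2] + [0,1].
The resulting 12×6 matrix has rank 6, and its Smith normal form has invariant factors (1,1,1,1,1,1).

Computing H_k = (kernel of ∂_k) / (image of ∂_{k+1}):

  H_0: rank C_0 − rank ∂_1 = 6 − 5 = 1, and the invariant factors of ∂_1 are all 1, so H_0 = Z.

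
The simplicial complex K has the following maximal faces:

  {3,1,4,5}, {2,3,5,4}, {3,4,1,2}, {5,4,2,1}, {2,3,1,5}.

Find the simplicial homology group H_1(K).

We work with the vertex ordering 1 < 2 < 3 < 4 < 5. The simplices of K, each written with vertices in increasing order, are:

  0-simplices (5): [1], [2], [3], [4], [5]
  1-simplices (10): [1,2], [1,3], [1,4], [1,5], [2,3], [2,4], [2,5], [3,4], [3,5], [4,5]
  2-simplices (10): [1,2,3], [1,2,4], [1,2,5], [1,3,4], [1,3,5], [1,4,5], [2,3,4], [2,3,5], [2,4,5], [3,4,5]
  3-simplices (5): [1,2,3,4], [1,2,3,5], [1,2,4,5], [1,3,4,5], [2,3,4,5]

so the chain groups are C_0 ≅ Z^5, C_1 ≅ Z^10, C_2 ≅ Z^10, C_3 ≅ Z^5.

The boundary map ∂_1: C_1 → C_0 sends each edge [p,q] (with p < q) to q − p. For instance
  ∂[3,4] = [4] − [3].
The resulting 5×10 matrix has rank 4, and its Smith normal form has invariant factors (1,1,1,1).

∂_2: C_2 → C_1 maps a triangle to the signed sum of its edges. For instance
  ∂[1,4,5] = [4,5] − [1,5] + [1,4],
  ∂[2,3,5] = [3,5] − [2,5] + [2,3].
This gives a 10×10 integer matrix of rank 6; reducing to Smith normal form yields diagonal entries (1,1,1,1,1,1).

The boundary map ∂_3: C_3 → C_2 sends each 3-simplex σ to the alternating sum Σ_i (−1)^i (σ with its i-th vertex removed). For instance
  ∂[1,3,4,5] = [3,4,5] − [1,4,5] + [1,3,5] − [1,3,4],
  ∂[1,2,4,5] = [2,4,5] − [1,4,5] + [1,2,5] − [1,2,4].
As a 10×5 matrix over Z this has rank 4, with invariant factors (1,1,1,1).

Reading off H_k = ker ∂_k / im ∂_{k+1}:

  H_1: rank ker ∂_1 − rank ∂_2 = (10 − 4) − 6 = 0, and the invariant factors of ∂_2 are all 1, so H_1 = 0.

H_1 = 0.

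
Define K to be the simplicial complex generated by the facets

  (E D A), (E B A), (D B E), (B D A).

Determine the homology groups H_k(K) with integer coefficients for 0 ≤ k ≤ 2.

Take the total order A < B < D < E on the vertex set. Then K (dimension 2) consists of the simplices:

  0-simplices (4): A, B, D, E
  1-simplices (6): AB, AD, AE, BD, BE, DE
  2-simplices (4): ABD, ABE, ADE, BDE

giving chain groups C_0 ≅ Z^4, C_1 ≅ Z^6, C_2 ≅ Z^4.

Boundary ∂_1: C_1 → C_0 sends each edge [p,q] (with p < q) to q − p.
The 4×6 boundary matrix has rank 3 and Smith normal form diag(1,1,1).

The boundary map ∂_2: C_2 → C_1 maps a triangle to the signed sum of its edges. For instance
  ∂BDE = DE − BE + BD,
  ∂ABE = BE − AE + AB.
The resulting 6×4 matrix has rank 3, and its Smith normal form has invariant factors (1,1,1).

Now H_k = ker ∂_k / im ∂_{k+1}, so:

  H_0: rank C_0 − rank ∂_1 = 4 − 3 = 1, and the invariant factors of ∂_1 are all 1, so H_0 ≅ Z.
  H_1: rank ker ∂_1 − rank ∂_2 = (6 − 3) − 3 = 0, and the invariant factors of ∂_2 are all 1, so H_1 ≅ 0.
  H_2: rank ker ∂_2 − rank ∂_3 = (4 − 3) − 0 = 1, and there is no ∂_3, so H_2 ≅ Z.

(K is a triangulation of the 2-sphere S^2.)

H_0 = Z,  H_1 = 0,  H_2 = Z.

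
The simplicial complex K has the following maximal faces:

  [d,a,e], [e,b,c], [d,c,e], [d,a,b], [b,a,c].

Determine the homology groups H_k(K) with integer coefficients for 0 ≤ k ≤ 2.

H_0 = Z,  H_1 = Z,  H_2 = 0.

K has 5 vertices, 10 edges, 5 triangles.
rank ∂_0 = 0, rank ∂_1 = 4 ⇒ b_0 = 5 − 0 − 4 = 1; all invariant factors of ∂_1 are 1 so no torsion. So H_0 = Z.
rank ∂_1 = 4, rank ∂_2 = 5 ⇒ b_1 = 10 − 4 − 5 = 1; all invariant factors of ∂_2 are 1 so no torsion. So H_1 = Z.
rank ∂_2 = 5, rank ∂_3 = 0 ⇒ b_2 = 5 − 5 − 0 = 0. So H_2 = 0.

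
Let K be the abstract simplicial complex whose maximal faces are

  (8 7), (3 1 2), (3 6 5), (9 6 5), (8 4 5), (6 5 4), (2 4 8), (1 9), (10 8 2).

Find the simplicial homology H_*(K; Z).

Order the vertices as 1 < 2 < 3 < 4 < 5 < 6 < 7 < 8 < 9 < 10. Listing each simplex with vertices in this order, K has dimension 2 with simplices:

  0-simplices (10): [1], [2], [3], [4], [5], [6], [7], [8], [9], [10]
  1-simplices (18): [1,2], [1,3], [1,9], [2,3], [2,4], [2,8], [2,10], [3,5], [3,6], [4,5], [4,6], [4,8], [5,6], [5,8], [5,9], [6,9], [7,8], [8,10]
  2-simplices (7): [1,2,3], [2,4,8], [2,8,10], [3,5,6], [4,5,6], [4,5,8], [5,6,9]

giving chain groups C_0 ≅ Z^10, C_1 ≅ Z^18, C_2 ≅ Z^7.

∂_1: C_1 → C_0 maps an edge to its endpoints' difference, ∂[p,q] = q − p. For instance
  ∂[2,4] = [4] − [2].
The 10×18 boundary matrix has rank 9 and Smith normal form diag(1,1,1,1,1,1,1,1,1).

Boundary ∂_2: C_2 → C_1 sends each 2-simplex [p,q,r] to [q,r] − [p,r] + [p,q]. For instance
  ∂[2,8,10] = [8,10] − [2,10] + [2,8],
  ∂[1,2,3] = [2,3] − [1,3] + [1,2].
The resulting 18×7 matrix has rank 7, and its Smith normal form has invariant factors (1,1,1,1,1,1,1).

From H_k ≅ ker(∂_k) / im(∂_{k+1}) we obtain:

  H_0: rank C_0 − rank ∂_1 = 10 − 9 = 1, and the invariant factors of ∂_1 are all 1, so H_0 = Z.
  H_1: rank ker ∂_1 − rank ∂_2 = (18 − 9) − 7 = 2, and the invariant factors of ∂_2 are all 1, so H_1 = Z^2.
  H_2: rank ker ∂_2 − rank ∂_3 = (7 − 7) − 0 = 0, and there is no ∂_3, so H_2 = 0.

H_0 = Z,  H_1 = Z^2,  H_2 = 0.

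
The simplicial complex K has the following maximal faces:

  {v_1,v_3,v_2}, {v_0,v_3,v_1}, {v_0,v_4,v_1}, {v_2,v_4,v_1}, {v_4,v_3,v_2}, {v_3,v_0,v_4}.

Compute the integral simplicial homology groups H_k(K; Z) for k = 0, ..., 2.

H_0 = Z,  H_1 = 0,  H_2 = Z.

We work with the vertex ordering v_0 < v_1 < v_2 < v_3 < v_4. The simplices of K, each written with vertices in increasing order, are:

  0-simplices (5): [v_0], [v_1], [v_2], [v_3], [v_4]
  1-simplices (9): [v_0,v_1], [v_0,v_3], [v_0,v_4], [v_1,v_2], [v_1,v_3], [v_1,v_4], [v_2,v_3], [v_2,v_4], [v_3,v_4]
  2-simplices (6): [v_0,v_1,v_3], [v_0,v_1,v_4], [v_0,v_3,v_4], [v_1,v_2,v_3], [v_1,v_2,v_4], [v_2,v_3,v_4]

so the chain groups are C_0 ≅ Z^5, C_1 ≅ Z^9, C_2 ≅ Z^6.

Boundary ∂_1: C_1 → C_0 sends each edge [p,q] (with p < q) to q − p. For instance
  ∂[v_0,v_1] = [v_1] − [v_0].
The 5×9 boundary matrix has rank 4 and Smith normal form diag(1,1,1,1).

∂_2: C_2 → C_1 acts by ∂[p,q,r] = [q,r] − [p,r] + [p,q]. For instance
  ∂[v_1,v_2,v_3] = [v_2,v_3] − [v_1,v_3] + [v_1,v_2],
  ∂[v_0,v_3,v_4] = [v_3,v_4] − [v_0,v_4] + [v_0,v_3].
The 9×6 boundary matrix has rank 5 and Smith normal form diag(1,1,1,1,1).

Now H_k = ker ∂_k / im ∂_{k+1}, so:

  H_0: rank C_0 − rank ∂_1 = 5 − 4 = 1, and the invariant factors of ∂_1 are all 1, so H_0 ≅ Z.
  H_1: rank ker ∂_1 − rank ∂_2 = (9 − 4) − 5 = 0, and the invariant factors of ∂_2 are all 1, so H_1 ≅ 0.
  H_2: rank ker ∂_2 − rank ∂_3 = (6 − 5) − 0 = 1, and there is no ∂_3, so H_2 ≅ Z.

(K is a triangulation of the 2-sphere S^2.)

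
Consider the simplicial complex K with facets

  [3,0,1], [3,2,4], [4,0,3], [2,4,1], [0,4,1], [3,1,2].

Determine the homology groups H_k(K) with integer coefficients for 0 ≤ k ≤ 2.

H_0 ≅ Z,  H_1 = 0,  H_2 ≅ Z.

We work with the vertex ordering 0 < 1 < 2 < 3 < 4. The simplices of K, each written with vertices in increasing order, are:

  0-simplices (5): [0], [1], [2], [3], [4]
  1-simplices (9): [0,1], [0,3], [0,4], [1,2], [1,3], [1,4], [2,3], [2,4], [3,4]
  2-simplices (6): [0,1,3], [0,1,4], [0,3,4], [1,2,3], [1,2,4], [2,3,4]

giving chain groups C_0 ≅ Z^5, C_1 ≅ Z^9, C_2 ≅ Z^6.

∂_1: C_1 → C_0 sends each edge [p,q] (with p < q) to q − p. For instance
  ∂[2,3] = [3] − [2].
The 5×9 boundary matrix has rank 4 and Smith normal form diag(1,1,1,1).

∂_2: C_2 → C_1 maps a triangle to the signed sum of its edges. For instance
  ∂[1,2,4] = [2,4] − [1,4] + [1,2],
  ∂[0,1,4] = [1,4] − [0,4] + [0,1].
As a 9×6 matrix over Z this has rank 5, with invariant factors (1,1,1,1,1).

Reading off H_k = ker ∂_k / im ∂_{k+1}:

  H_0: rank C_0 − rank ∂_1 = 5 − 4 = 1, and the invariant factors of ∂_1 are all 1, so H_0 ≅ Z.
  H_1: rank ker ∂_1 − rank ∂_2 = (9 − 4) − 5 = 0, and the invariant factors of ∂_2 are all 1, so H_1 ≅ 0.
  H_2: rank ker ∂_2 − rank ∂_3 = (6 − 5) − 0 = 1, and there is no ∂_3, so H_2 ≅ Z.

As a check, the Euler characteristic is 5 − 9 + 6 = 2, which agrees with 1 − 0 + 1 = 2.
(K is a triangulation of the 2-sphere S^2.)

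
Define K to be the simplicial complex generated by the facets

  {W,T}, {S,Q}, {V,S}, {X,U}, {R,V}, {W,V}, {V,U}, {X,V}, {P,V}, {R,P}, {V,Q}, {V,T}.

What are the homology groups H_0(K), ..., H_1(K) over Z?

Take the total order P < Q < R < S < T < U < V < W < X on the vertex set. Then K (dimension 1) consists of the simplices:

  0-simplices (9): P, Q, R, S, T, U, V, W, X
  1-simplices (12): PR, PV, QS, QV, RV, SV, TV, TW, UV, UX, VW, VX

so the chain groups are C_0 ≅ Z^9, C_1 ≅ Z^12.

The boundary map ∂_1: C_1 → C_0 maps an edge to its endpoints' difference, ∂[p,q] = q − p. For instance
  ∂RV = V − R.
The resulting 9×12 matrix has rank 8, and its Smith normal form has invariant factors (1,1,1,1,1,1,1,1).

Reading off H_k = ker ∂_k / im ∂_{k+1}:

  H_0: rank C_0 − rank ∂_1 = 9 − 8 = 1, and the invariant factors of ∂_1 are all 1, so H_0 = Z.
  H_1: rank ker ∂_1 − rank ∂_2 = (12 − 8) − 0 = 4, and there is no ∂_2, so H_1 = Z^4.

H_0 ≅ Z,  H_1 ≅ Z^4.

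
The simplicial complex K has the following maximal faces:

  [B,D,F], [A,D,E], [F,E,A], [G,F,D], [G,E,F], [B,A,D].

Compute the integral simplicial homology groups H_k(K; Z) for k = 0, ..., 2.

H_0 = Z,  H_1 = Z,  H_2 = 0.

We work with the vertex ordering A < B < D < E < F < G. The simplices of K, each written with vertices in increasing order, are:

  0-simplices (6): A, B, D, E, F, G
  1-simplices (12): AB, AD, AE, AF, BD, BF, DE, DF, DG, EF, EG, FG
  2-simplices (6): ABD, ADE, AEF, BDF, DFG, EFG

giving chain groups C_0 ≅ Z^6, C_1 ≅ Z^12, C_2 ≅ Z^6.

The boundary map ∂_1: C_1 → C_0 is given by ∂[p,q] = [q] − [p]. For instance
  ∂DG = G − D.
The 6×12 boundary matrix has rank 5 and Smith normal form diag(1,1,1,1,1).

∂_2: C_2 → C_1 maps a triangle to the signed sum of its edges. For instance
  ∂EFG = FG − EG + EF,
  ∂BDF = DF − BF + BD.
The resulting 12×6 matrix has rank 6, and its Smith normal form has invariant factors (1,1,1,1,1,1).

From H_k ≅ ker(∂_k) / im(∂_{k+1}) we obtain:

  H_0: rank C_0 − rank ∂_1 = 6 − 5 = 1, and the invariant factors of ∂_1 are all 1, so H_0 = Z.
  H_1: rank ker ∂_1 − rank ∂_2 = (12 − 5) − 6 = 1, and the invariant factors of ∂_2 are all 1, so H_1 = Z.
  H_2: rank ker ∂_2 − rank ∂_3 = (6 − 6) − 0 = 0, and there is no ∂_3, so H_2 = 0.

(K is a triangulation of the cylinder S^1 x I.)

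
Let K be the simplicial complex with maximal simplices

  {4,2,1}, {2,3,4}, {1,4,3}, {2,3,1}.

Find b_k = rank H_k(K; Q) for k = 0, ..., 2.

b_0 = 1, b_1 = 0, b_2 = 1.

Take the total order 1 < 2 < 3 < 4 on the vertex set. Then K (dimension 2) consists of the simplices:

  0-simplices (4): [1], [2], [3], [4]
  1-simplices (6): [1,2], [1,3], [1,4], [2,3], [2,4], [3,4]
  2-simplices (4): [1,2,3], [1,2,4], [1,3,4], [2,3,4]

Hence C_0 ≅ Z^4, C_1 ≅ Z^6, C_2 ≅ Z^4.

Boundary ∂_1: C_1 → C_0 maps an edge to its endpoints' difference, ∂[p,q] = q − p. For instance
  ∂[3,4] = [4] − [3].
The resulting 4×6 matrix has rank 3, and its Smith normal form has invariant factors (1,1,1).

∂_2: C_2 → C_1 sends each 2-simplex [p,q,r] to [q,r] − [p,r] + [p,q]. For instance
  ∂[1,3,4] = [3,4] − [1,4] + [1,3],
  ∂[1,2,3] = [2,3] − [1,3] + [1,2].
The 6×4 boundary matrix has rank 3 and Smith normal form diag(1,1,1).

Reading off H_k = ker ∂_k / im ∂_{k+1}:

  H_0: rank C_0 − rank ∂_1 = 4 − 3 = 1, and the invariant factors of ∂_1 are all 1, so H_0 = Z.
  H_1: rank ker ∂_1 − rank ∂_2 = (6 − 3) − 3 = 0, and the invariant factors of ∂_2 are all 1, so H_1 = 0.
  H_2: rank ker ∂_2 − rank ∂_3 = (4 − 3) − 0 = 1, and there is no ∂_3, so H_2 = Z.

(K is a triangulation of the 2-sphere S^2.)

Hence the Betti numbers are b_0 = 1, b_1 = 0, b_2 = 1.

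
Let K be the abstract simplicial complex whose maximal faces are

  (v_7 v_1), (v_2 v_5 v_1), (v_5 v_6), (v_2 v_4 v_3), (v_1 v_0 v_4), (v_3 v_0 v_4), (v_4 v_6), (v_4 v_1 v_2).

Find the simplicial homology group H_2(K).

K has 8 vertices, 13 edges, 5 triangles.
rank ∂_2 = 5, rank ∂_3 = 0 ⇒ b_2 = 5 − 5 − 0 = 0. So H_2 = 0.

H_2 ≅ 0.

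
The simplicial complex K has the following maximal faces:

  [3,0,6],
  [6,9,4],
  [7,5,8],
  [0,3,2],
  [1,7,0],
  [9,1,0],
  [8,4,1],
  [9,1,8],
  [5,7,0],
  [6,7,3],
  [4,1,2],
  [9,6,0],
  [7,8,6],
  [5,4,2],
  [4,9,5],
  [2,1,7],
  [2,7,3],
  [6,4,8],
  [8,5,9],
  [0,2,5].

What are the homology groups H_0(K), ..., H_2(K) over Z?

H_0 ≅ Z,  H_1 ≅ Z ⊕ Z/2,  H_2 = 0.

Take the total order 0 < 1 < 2 < 3 < 4 < 5 < 6 < 7 < 8 < 9 on the vertex set. Then K (dimension 2) consists of the simplices:

  0-simplices (10): [0], [1], [2], [3], [4], [5], [6], [7], [8], [9]
  1-simplices (30): (30 of them)
  2-simplices (20): (20 of them)

giving chain groups C_0 ≅ Z^10, C_1 ≅ Z^30, C_2 ≅ Z^20.

Boundary ∂_1: C_1 → C_0 sends each edge [p,q] (with p < q) to q − p.
This gives a 10×30 integer matrix of rank 9; reducing to Smith normal form yields diagonal entries (1,1,1,1,1,1,1,1,1).

∂_2: C_2 → C_1 acts by ∂[p,q,r] = [q,r] − [p,r] + [p,q]. For instance
  ∂[0,2,5] = [2,5] − [0,5] + [0,2],
  ∂[4,6,9] = [6,9] − [4,9] + [4,6].
As a 30×20 matrix over Z this has rank 20, with invariant factors (1,1,1,1,1,1,1,1,1,1,1,1,1,1,1,1,1,1,1,2).

Computing H_k = (kernel of ∂_k) / (image of ∂_{k+1}):

  H_0: rank C_0 − rank ∂_1 = 10 − 9 = 1, and the invariant factors of ∂_1 are all 1, so H_0 = Z.
  H_1: rank ker ∂_1 − rank ∂_2 = (30 − 9) − 20 = 1, and ∂_2 has invariant factor 2 > 1, so H_1 = Z ⊕ Z/2.
  H_2: rank ker ∂_2 − rank ∂_3 = (20 − 20) − 0 = 0, and there is no ∂_3, so H_2 = 0.

(K is a triangulation of the Klein bottle.)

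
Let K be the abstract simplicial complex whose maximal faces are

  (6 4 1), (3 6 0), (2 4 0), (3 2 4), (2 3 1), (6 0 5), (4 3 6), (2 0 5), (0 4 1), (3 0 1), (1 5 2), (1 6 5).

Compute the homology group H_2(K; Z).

H_2 = 0.

Take the total order 0 < 1 < 2 < 3 < 4 < 5 < 6 on the vertex set. Then K (dimension 2) consists of the simplices:

  0-simplices (7): [0], [1], [2], [3], [4], [5], [6]
  1-simplices (18): [0,1], [0,2], [0,3], [0,4], [0,5], [0,6], [1,2], [1,3], [1,4], [1,5], [1,6], [2,3], [2,4], [2,5], [3,4], [3,6], [4,6], [5,6]
  2-simplices (12): [0,1,3], [0,1,4], [0,2,4], [0,2,5], [0,3,6], [0,5,6], [1,2,3], [1,2,5], [1,4,6], [1,5,6], [2,3,4], [3,4,6]

so the chain groups are C_0 ≅ Z^7, C_1 ≅ Z^18, C_2 ≅ Z^12.

The boundary map ∂_1: C_1 → C_0 sends each edge [p,q] (with p < q) to q − p.
As a 7×18 matrix over Z this has rank 6, with invariant factors (1,1,1,1,1,1).

The boundary map ∂_2: C_2 → C_1 maps a triangle to the signed sum of its edges. For instance
  ∂[0,2,4] = [2,4] − [0,4] + [0,2],
  ∂[0,5,6] = [5,6] − [0,6] + [0,5].
This gives a 18×12 integer matrix of rank 12; reducing to Smith normal form yields diagonal entries (1,1,1,1,1,1,1,1,1,1,1,2).

Reading off H_k = ker ∂_k / im ∂_{k+1}:

  H_2: rank ker ∂_2 − rank ∂_3 = (12 − 12) − 0 = 0, and there is no ∂_3, so H_2 = 0.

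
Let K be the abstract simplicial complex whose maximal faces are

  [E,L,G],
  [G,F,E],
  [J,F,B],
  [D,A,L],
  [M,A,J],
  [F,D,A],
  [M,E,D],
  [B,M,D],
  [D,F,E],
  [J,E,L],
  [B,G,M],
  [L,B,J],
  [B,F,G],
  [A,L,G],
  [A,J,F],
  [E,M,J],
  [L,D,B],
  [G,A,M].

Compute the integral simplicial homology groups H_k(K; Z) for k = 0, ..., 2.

H_0 = Z,  H_1 = Z^2,  H_2 = Z.

Take the total order A < B < D < E < F < G < J < L < M on the vertex set. Then K (dimension 2) consists of the simplices:

  0-simplices (9): A, B, D, E, F, G, J, L, M
  1-simplices (27): AD, AF, AG, AJ, AL, AM, BD, BF, BG, BJ, BL, BM, DE, DF, DL, DM, EF, EG, EJ, EL, EM, FG, FJ, GL, GM, JL, JM
  2-simplices (18): ADF, ADL, AFJ, AGL, AGM, AJM, BDL, BDM, BFG, BFJ, BGM, BJL, DEF, DEM, EFG, EGL, EJL, EJM

Hence C_0 ≅ Z^9, C_1 ≅ Z^27, C_2 ≅ Z^18.

Boundary ∂_1: C_1 → C_0 sends each edge [p,q] (with p < q) to q − p. For instance
  ∂EF = F − E.
The 9×27 boundary matrix has rank 8 and Smith normal form diag(1,1,1,1,1,1,1,1).

Boundary ∂_2: C_2 → C_1 maps a triangle to the signed sum of its edges. For instance
  ∂BDM = DM − BM + BD,
  ∂EGL = GL − EL + EG.
The 27×18 boundary matrix has rank 17 and Smith normal form diag(1,1,1,1,1,1,1,1,1,1,1,1,1,1,1,1,1).

Computing H_k = (kernel of ∂_k) / (image of ∂_{k+1}):

  H_0: rank C_0 − rank ∂_1 = 9 − 8 = 1, and the invariant factors of ∂_1 are all 1, so H_0 = Z.
  H_1: rank ker ∂_1 − rank ∂_2 = (27 − 8) − 17 = 2, and the invariant factors of ∂_2 are all 1, so H_1 = Z^2.
  H_2: rank ker ∂_2 − rank ∂_3 = (18 − 17) − 0 = 1, and there is no ∂_3, so H_2 = Z.

As a check, the Euler characteristic is 9 − 27 + 18 = 0, which agrees with 1 − 2 + 1 = 0.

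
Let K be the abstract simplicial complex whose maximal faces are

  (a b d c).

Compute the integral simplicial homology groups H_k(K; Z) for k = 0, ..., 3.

Take the total order a < b < c < d on the vertex set. Then K (dimension 3) consists of the simplices:

  0-simplices (4): a, b, c, d
  1-simplices (6): ab, ac, ad, bc, bd, cd
  2-simplices (4): abc, abd, acd, bcd
  3-simplices (1): abcd

so the chain groups are C_0 ≅ Z^4, C_1 ≅ Z^6, C_2 ≅ Z^4, C_3 ≅ Z^1.

Boundary ∂_1: C_1 → C_0 maps an edge to its endpoints' difference, ∂[p,q] = q − p. For instance
  ∂ac = c − a.
This gives a 4×6 integer matrix of rank 3; reducing to Smith normal form yields diagonal entries (1,1,1).

Boundary ∂_2: C_2 → C_1 acts by ∂[p,q,r] = [q,r] − [p,r] + [p,q]. For instance
  ∂abc = bc − ac + ab,
  ∂abd = bd − ad + ab.
The 6×4 boundary matrix has rank 3 and Smith normal form diag(1,1,1).

∂_3: C_3 → C_2 sends each 3-simplex σ to the alternating sum Σ_i (−1)^i (σ with its i-th vertex removed). For instance
  ∂abcd = bcd − acd + abd − abc.
The resulting 4×1 matrix has rank 1, and its Smith normal form has invariant factors (1).

From H_k ≅ ker(∂_k) / im(∂_{k+1}) we obtain:

  H_0: rank C_0 − rank ∂_1 = 4 − 3 = 1, and the invariant factors of ∂_1 are all 1, so H_0 = Z.
  H_1: rank ker ∂_1 − rank ∂_2 = (6 − 3) − 3 = 0, and the invariant factors of ∂_2 are all 1, so H_1 = 0.
  H_2: rank ker ∂_2 − rank ∂_3 = (4 − 3) − 1 = 0, and the invariant factors of ∂_3 are all 1, so H_2 = 0.
  H_3: rank ker ∂_3 − rank ∂_4 = (1 − 1) − 0 = 0, and there is no ∂_4, so H_3 = 0.

As a check, the Euler characteristic is 4 − 6 + 4 − 1 = 1, which agrees with 1 − 0 + 0 − 0 = 1.

H_0 = Z,  H_1 = 0,  H_2 = 0,  H_3 = 0.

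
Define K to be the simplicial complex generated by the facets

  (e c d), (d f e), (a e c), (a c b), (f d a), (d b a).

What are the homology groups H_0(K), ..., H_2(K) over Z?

We work with the vertex ordering a < b < c < d < e < f. The simplices of K, each written with vertices in increasing order, are:

  0-simplices (6): a, b, c, d, e, f
  1-simplices (12): ab, ac, ad, ae, af, bc, bd, cd, ce, de, df, ef
  2-simplices (6): abc, abd, ace, adf, cde, def

Hence C_0 ≅ Z^6, C_1 ≅ Z^12, C_2 ≅ Z^6.

The boundary map ∂_1: C_1 → C_0 is given by ∂[p,q] = [q] − [p].
This gives a 6×12 integer matrix of rank 5; reducing to Smith normal form yields diagonal entries (1,1,1,1,1).

Boundary ∂_2: C_2 → C_1 sends each 2-simplex [p,q,r] to [q,r] − [p,r] + [p,q]. For instance
  ∂cde = de − ce + cd,
  ∂abc = bc − ac + ab.
As a 12×6 matrix over Z this has rank 6, with invariant factors (1,1,1,1,1,1).

Reading off H_k = ker ∂_k / im ∂_{k+1}:

  H_0: rank C_0 − rank ∂_1 = 6 − 5 = 1, and the invariant factors of ∂_1 are all 1, so H_0 ≅ Z.
  H_1: rank ker ∂_1 − rank ∂_2 = (12 − 5) − 6 = 1, and the invariant factors of ∂_2 are all 1, so H_1 ≅ Z.
  H_2: rank ker ∂_2 − rank ∂_3 = (6 − 6) − 0 = 0, and there is no ∂_3, so H_2 ≅ 0.

(K is a triangulation of the cylinder S^1 x I.)

H_0 = Z,  H_1 = Z,  H_2 = 0.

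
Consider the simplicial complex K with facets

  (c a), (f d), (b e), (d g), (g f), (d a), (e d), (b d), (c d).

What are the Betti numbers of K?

Fix the vertex order a < b < c < d < e < f < g and write every simplex with vertices in increasing order. Then dim K = 1 and the simplices of K are:

  0-simplices (7): a, b, c, d, e, f, g
  1-simplices (9): ac, ad, bd, be, cd, de, df, dg, fg

Hence C_0 ≅ Z^7, C_1 ≅ Z^9.

∂_1: C_1 → C_0 is given by ∂[p,q] = [q] − [p]. For instance
  ∂fg = g − f.
The resulting 7×9 matrix has rank 6, and its Smith normal form has invariant factors (1,1,1,1,1,1).

Reading off H_k = ker ∂_k / im ∂_{k+1}:

  H_0: rank C_0 − rank ∂_1 = 7 − 6 = 1, and the invariant factors of ∂_1 are all 1, so H_0 ≅ Z.
  H_1: rank ker ∂_1 − rank ∂_2 = (9 − 6) − 0 = 3, and there is no ∂_2, so H_1 ≅ Z^3.

As a check, the Euler characteristic is 7 − 9 = -2, which agrees with 1 − 3 = -2.

Hence the Betti numbers are b_0 = 1, b_1 = 3.

b_0 = 1, b_1 = 3.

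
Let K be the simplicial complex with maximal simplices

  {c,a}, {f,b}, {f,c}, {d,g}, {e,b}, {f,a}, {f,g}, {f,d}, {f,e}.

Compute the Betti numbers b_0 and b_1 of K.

Order the vertices as a < b < c < d < e < f < g. Listing each simplex with vertices in this order, K has dimension 1 with simplices:

  0-simplices (7): a, b, c, d, e, f, g
  1-simplices (9): ac, af, be, bf, cf, df, dg, ef, fg

giving chain groups C_0 ≅ Z^7, C_1 ≅ Z^9.

The boundary map ∂_1: C_1 → C_0 is given by ∂[p,q] = [q] − [p].
The resulting 7×9 matrix has rank 6, and its Smith normal form has invariant factors (1,1,1,1,1,1).

Now H_k = ker ∂_k / im ∂_{k+1}, so:

  H_0: rank C_0 − rank ∂_1 = 7 − 6 = 1, and the invariant factors of ∂_1 are all 1, so H_0 = Z.
  H_1: rank ker ∂_1 − rank ∂_2 = (9 − 6) − 0 = 3, and there is no ∂_2, so H_1 = Z^3.

Hence the Betti numbers are b_0 = 1, b_1 = 3.

b_0 = 1, b_1 = 3.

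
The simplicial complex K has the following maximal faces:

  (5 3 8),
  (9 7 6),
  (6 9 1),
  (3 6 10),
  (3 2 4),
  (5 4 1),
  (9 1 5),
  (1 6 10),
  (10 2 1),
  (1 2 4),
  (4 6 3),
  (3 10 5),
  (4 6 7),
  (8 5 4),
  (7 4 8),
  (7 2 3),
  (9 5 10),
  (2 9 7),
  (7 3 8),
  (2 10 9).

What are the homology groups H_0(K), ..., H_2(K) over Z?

Fix the vertex order 1 < 2 < 3 < 4 < 5 < 6 < 7 < 8 < 9 < 10 and write every simplex with vertices in increasing order. Then dim K = 2 and the simplices of K are:

  0-simplices (10): [1], [2], [3], [4], [5], [6], [7], [8], [9], [10]
  1-simplices (30): (30 of them)
  2-simplices (20): (20 of them)

giving chain groups C_0 ≅ Z^10, C_1 ≅ Z^30, C_2 ≅ Z^20.

Boundary ∂_1: C_1 → C_0 maps an edge to its endpoints' difference, ∂[p,q] = q − p.
The resulting 10×30 matrix has rank 9, and its Smith normal form has invariant factors (1,1,1,1,1,1,1,1,1).

∂_2: C_2 → C_1 sends each 2-simplex [p,q,r] to [q,r] − [p,r] + [p,q]. For instance
  ∂[1,4,5] = [4,5] − [1,5] + [1,4],
  ∂[1,5,9] = [5,9] − [1,9] + [1,5].
The 30×20 boundary matrix has rank 20 and Smith normal form diag(1,1,1,1,1,1,1,1,1,1,1,1,1,1,1,1,1,1,1,2).

Now H_k = ker ∂_k / im ∂_{k+1}, so:

  H_0: rank C_0 − rank ∂_1 = 10 − 9 = 1, and the invariant factors of ∂_1 are all 1, so H_0 = Z.
  H_1: rank ker ∂_1 − rank ∂_2 = (30 − 9) − 20 = 1, and ∂_2 has invariant factor 2 > 1, so H_1 = Z ⊕ Z/2.
  H_2: rank ker ∂_2 − rank ∂_3 = (20 − 20) − 0 = 0, and there is no ∂_3, so H_2 = 0.

As a check, the Euler characteristic is 10 − 30 + 20 = 0, which agrees with 1 − 1 + 0 = 0.

H_0 ≅ Z,  H_1 ≅ Z ⊕ Z/2,  H_2 = 0.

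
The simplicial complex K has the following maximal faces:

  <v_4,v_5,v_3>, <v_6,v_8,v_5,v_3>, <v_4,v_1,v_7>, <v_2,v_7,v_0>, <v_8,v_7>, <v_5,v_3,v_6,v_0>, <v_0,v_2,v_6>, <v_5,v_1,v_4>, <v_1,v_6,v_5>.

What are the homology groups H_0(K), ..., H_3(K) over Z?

H_0 ≅ Z,  H_1 ≅ Z^2,  H_2 = 0,  H_3 = 0.

Take the total order v_0 < v_1 < v_2 < v_3 < v_4 < v_5 < v_6 < v_7 < v_8 on the vertex set. Then K (dimension 3) consists of the simplices:

  0-simplices (9): [v_0], [v_1], [v_2], [v_3], [v_4], [v_5], [v_6], [v_7], [v_8]
  1-simplices (21): (21 of them)
  2-simplices (13): (13 of them)
  3-simplices (2): [v_0,v_3,v_5,v_6], [v_3,v_5,v_6,v_8]

Hence C_0 ≅ Z^9, C_1 ≅ Z^21, C_2 ≅ Z^13, C_3 ≅ Z^2.

Boundary ∂_1: C_1 → C_0 is given by ∂[p,q] = [q] − [p]. For instance
  ∂[v_3,v_5] = [v_5] − [v_3].
The 9×21 boundary matrix has rank 8 and Smith normal form diag(1,1,1,1,1,1,1,1).

Boundary ∂_2: C_2 → C_1 sends each 2-simplex [p,q,r] to [q,r] − [p,r] + [p,q]. For instance
  ∂[v_0,v_5,v_6] = [v_5,v_6] − [v_0,v_6] + [v_0,v_5],
  ∂[v_0,v_3,v_6] = [v_3,v_6] − [v_0,v_6] + [v_0,v_3].
As a 21×13 matrix over Z this has rank 11, with invariant factors (1,1,1,1,1,1,1,1,1,1,1).

The boundary map ∂_3: C_3 → C_2 sends each 3-simplex σ to the alternating sum Σ_i (−1)^i (σ with its i-th vertex removed). For instance
  ∂[v_3,v_5,v_6,v_8] = [v_5,v_6,v_8] − [v_3,v_6,v_8] + [v_3,v_5,v_8] − [v_3,v_5,v_6],
  ∂[v_0,v_3,v_5,v_6] = [v_3,v_5,v_6] − [v_0,v_5,v_6] + [v_0,v_3,v_6] − [v_0,v_3,v_5].
This gives a 13×2 integer matrix of rank 2; reducing to Smith normal form yields diagonal entries (1,1).

Computing H_k = (kernel of ∂_k) / (image of ∂_{k+1}):

  H_0: rank C_0 − rank ∂_1 = 9 − 8 = 1, and the invariant factors of ∂_1 are all 1, so H_0 ≅ Z.
  H_1: rank ker ∂_1 − rank ∂_2 = (21 − 8) − 11 = 2, and the invariant factors of ∂_2 are all 1, so H_1 ≅ Z^2.
  H_2: rank ker ∂_2 − rank ∂_3 = (13 − 11) − 2 = 0, and the invariant factors of ∂_3 are all 1, so H_2 ≅ 0.
  H_3: rank ker ∂_3 − rank ∂_4 = (2 − 2) − 0 = 0, and there is no ∂_4, so H_3 ≅ 0.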